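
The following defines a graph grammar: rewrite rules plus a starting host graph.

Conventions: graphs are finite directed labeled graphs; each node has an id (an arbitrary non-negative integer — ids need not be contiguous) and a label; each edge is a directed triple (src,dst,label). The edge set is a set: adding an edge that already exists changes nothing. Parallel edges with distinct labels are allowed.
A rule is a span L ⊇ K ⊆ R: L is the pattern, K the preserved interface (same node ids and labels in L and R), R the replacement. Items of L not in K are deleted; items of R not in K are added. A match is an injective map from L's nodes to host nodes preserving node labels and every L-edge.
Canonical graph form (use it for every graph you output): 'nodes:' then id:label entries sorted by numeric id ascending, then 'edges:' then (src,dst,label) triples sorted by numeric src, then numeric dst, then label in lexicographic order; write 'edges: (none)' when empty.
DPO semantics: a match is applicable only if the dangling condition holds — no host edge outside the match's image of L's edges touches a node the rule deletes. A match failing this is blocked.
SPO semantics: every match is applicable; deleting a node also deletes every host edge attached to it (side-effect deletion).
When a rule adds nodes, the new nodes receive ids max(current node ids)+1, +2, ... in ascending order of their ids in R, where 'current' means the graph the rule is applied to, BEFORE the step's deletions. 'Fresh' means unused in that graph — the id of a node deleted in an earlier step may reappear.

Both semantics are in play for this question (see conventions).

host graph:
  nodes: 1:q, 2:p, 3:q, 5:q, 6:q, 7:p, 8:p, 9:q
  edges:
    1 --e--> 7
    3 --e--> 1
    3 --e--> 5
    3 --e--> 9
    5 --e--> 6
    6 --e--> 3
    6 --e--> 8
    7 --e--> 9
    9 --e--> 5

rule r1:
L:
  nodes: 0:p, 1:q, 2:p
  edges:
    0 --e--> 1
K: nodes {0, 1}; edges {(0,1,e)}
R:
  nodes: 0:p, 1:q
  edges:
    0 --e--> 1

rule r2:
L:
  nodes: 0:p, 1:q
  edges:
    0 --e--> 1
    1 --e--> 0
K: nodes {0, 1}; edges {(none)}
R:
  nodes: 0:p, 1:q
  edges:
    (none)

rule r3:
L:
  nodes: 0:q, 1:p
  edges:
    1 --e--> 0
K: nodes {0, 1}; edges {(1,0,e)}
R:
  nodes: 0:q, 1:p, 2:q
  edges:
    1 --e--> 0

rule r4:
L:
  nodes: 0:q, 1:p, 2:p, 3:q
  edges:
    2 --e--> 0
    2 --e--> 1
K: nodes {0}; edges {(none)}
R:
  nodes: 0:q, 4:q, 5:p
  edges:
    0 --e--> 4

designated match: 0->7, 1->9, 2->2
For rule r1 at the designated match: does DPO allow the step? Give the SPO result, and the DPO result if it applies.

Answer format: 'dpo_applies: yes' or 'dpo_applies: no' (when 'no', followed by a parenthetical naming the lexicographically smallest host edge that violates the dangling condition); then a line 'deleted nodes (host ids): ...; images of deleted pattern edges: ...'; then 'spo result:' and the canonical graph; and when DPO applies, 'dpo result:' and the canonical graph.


dpo_applies: yes
deleted nodes (host ids): 2; images of deleted pattern edges: (none)
spo result:
nodes: 1:q, 3:q, 5:q, 6:q, 7:p, 8:p, 9:q
edges: (1,7,e); (3,1,e); (3,5,e); (3,9,e); (5,6,e); (6,3,e); (6,8,e); (7,9,e); (9,5,e)
dpo result:
nodes: 1:q, 3:q, 5:q, 6:q, 7:p, 8:p, 9:q
edges: (1,7,e); (3,1,e); (3,5,e); (3,9,e); (5,6,e); (6,3,e); (6,8,e); (7,9,e); (9,5,e)


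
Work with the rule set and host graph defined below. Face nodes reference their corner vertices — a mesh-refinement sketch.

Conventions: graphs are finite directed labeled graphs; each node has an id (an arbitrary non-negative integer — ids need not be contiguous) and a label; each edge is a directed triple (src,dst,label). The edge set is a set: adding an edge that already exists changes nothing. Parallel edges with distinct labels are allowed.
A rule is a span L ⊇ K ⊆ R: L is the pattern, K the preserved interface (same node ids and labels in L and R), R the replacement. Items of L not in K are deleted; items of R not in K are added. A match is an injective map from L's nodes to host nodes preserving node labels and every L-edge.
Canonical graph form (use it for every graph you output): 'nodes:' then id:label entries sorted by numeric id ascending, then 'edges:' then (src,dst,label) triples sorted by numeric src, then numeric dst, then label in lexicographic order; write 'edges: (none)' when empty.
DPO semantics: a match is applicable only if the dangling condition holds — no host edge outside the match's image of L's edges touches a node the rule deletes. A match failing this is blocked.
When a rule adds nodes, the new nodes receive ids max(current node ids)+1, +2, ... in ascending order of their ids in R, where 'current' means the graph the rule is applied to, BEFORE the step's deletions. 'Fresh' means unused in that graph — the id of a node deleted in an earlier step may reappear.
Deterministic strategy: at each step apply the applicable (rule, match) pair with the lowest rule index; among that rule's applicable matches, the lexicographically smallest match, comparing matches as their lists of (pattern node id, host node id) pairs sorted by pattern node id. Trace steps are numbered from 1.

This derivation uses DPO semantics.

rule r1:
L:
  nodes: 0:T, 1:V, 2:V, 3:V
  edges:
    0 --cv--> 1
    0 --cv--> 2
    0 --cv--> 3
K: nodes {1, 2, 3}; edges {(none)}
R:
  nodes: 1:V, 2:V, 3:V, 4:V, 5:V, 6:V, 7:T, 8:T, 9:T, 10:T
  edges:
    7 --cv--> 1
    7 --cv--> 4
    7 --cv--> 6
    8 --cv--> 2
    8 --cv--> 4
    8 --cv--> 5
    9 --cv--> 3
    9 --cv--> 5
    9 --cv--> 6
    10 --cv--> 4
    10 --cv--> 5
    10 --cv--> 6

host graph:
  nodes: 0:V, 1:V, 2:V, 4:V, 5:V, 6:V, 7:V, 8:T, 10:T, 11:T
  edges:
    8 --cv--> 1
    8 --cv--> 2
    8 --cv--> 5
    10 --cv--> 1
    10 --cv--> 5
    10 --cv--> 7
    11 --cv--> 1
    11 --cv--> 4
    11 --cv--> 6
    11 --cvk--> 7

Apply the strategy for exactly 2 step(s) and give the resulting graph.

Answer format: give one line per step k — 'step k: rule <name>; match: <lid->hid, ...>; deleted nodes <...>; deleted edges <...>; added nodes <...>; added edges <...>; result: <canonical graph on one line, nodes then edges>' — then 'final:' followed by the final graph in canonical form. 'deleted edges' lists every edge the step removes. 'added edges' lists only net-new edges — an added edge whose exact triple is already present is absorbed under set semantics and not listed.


step 1: rule r1; match: 0->8, 1->1, 2->2, 3->5; deleted nodes 8; deleted edges (8,1,cv); (8,2,cv); (8,5,cv); added nodes 12, 13, 14, 15, 16, 17, 18; added edges (15,1,cv); (15,12,cv); (15,14,cv); (16,2,cv); (16,12,cv); (16,13,cv); (17,5,cv); (17,13,cv); (17,14,cv); (18,12,cv); (18,13,cv); (18,14,cv); result: nodes: 0:V, 1:V, 2:V, 4:V, 5:V, 6:V, 7:V, 10:T, 11:T, 12:V, 13:V, 14:V, 15:T, 16:T, 17:T, 18:T edges: (10,1,cv); (10,5,cv); (10,7,cv); (11,1,cv); (11,4,cv); (11,6,cv); (11,7,cvk); (15,1,cv); (15,12,cv); (15,14,cv); (16,2,cv); (16,12,cv); (16,13,cv); (17,5,cv); (17,13,cv); (17,14,cv); (18,12,cv); (18,13,cv); (18,14,cv)
step 2: rule r1; match: 0->10, 1->1, 2->5, 3->7; deleted nodes 10; deleted edges (10,1,cv); (10,5,cv); (10,7,cv); added nodes 19, 20, 21, 22, 23, 24, 25; added edges (22,1,cv); (22,19,cv); (22,21,cv); (23,5,cv); (23,19,cv); (23,20,cv); (24,7,cv); (24,20,cv); (24,21,cv); (25,19,cv); (25,20,cv); (25,21,cv); result: nodes: 0:V, 1:V, 2:V, 4:V, 5:V, 6:V, 7:V, 11:T, 12:V, 13:V, 14:V, 15:T, 16:T, 17:T, 18:T, 19:V, 20:V, 21:V, 22:T, 23:T, 24:T, 25:T edges: (11,1,cv); (11,4,cv); (11,6,cv); (11,7,cvk); (15,1,cv); (15,12,cv); (15,14,cv); (16,2,cv); (16,12,cv); (16,13,cv); (17,5,cv); (17,13,cv); (17,14,cv); (18,12,cv); (18,13,cv); (18,14,cv); (22,1,cv); (22,19,cv); (22,21,cv); (23,5,cv); (23,19,cv); (23,20,cv); (24,7,cv); (24,20,cv); (24,21,cv); (25,19,cv); (25,20,cv); (25,21,cv)
final:
nodes: 0:V, 1:V, 2:V, 4:V, 5:V, 6:V, 7:V, 11:T, 12:V, 13:V, 14:V, 15:T, 16:T, 17:T, 18:T, 19:V, 20:V, 21:V, 22:T, 23:T, 24:T, 25:T
edges: (11,1,cv); (11,4,cv); (11,6,cv); (11,7,cvk); (15,1,cv); (15,12,cv); (15,14,cv); (16,2,cv); (16,12,cv); (16,13,cv); (17,5,cv); (17,13,cv); (17,14,cv); (18,12,cv); (18,13,cv); (18,14,cv); (22,1,cv); (22,19,cv); (22,21,cv); (23,5,cv); (23,19,cv); (23,20,cv); (24,7,cv); (24,20,cv); (24,21,cv); (25,19,cv); (25,20,cv); (25,21,cv)


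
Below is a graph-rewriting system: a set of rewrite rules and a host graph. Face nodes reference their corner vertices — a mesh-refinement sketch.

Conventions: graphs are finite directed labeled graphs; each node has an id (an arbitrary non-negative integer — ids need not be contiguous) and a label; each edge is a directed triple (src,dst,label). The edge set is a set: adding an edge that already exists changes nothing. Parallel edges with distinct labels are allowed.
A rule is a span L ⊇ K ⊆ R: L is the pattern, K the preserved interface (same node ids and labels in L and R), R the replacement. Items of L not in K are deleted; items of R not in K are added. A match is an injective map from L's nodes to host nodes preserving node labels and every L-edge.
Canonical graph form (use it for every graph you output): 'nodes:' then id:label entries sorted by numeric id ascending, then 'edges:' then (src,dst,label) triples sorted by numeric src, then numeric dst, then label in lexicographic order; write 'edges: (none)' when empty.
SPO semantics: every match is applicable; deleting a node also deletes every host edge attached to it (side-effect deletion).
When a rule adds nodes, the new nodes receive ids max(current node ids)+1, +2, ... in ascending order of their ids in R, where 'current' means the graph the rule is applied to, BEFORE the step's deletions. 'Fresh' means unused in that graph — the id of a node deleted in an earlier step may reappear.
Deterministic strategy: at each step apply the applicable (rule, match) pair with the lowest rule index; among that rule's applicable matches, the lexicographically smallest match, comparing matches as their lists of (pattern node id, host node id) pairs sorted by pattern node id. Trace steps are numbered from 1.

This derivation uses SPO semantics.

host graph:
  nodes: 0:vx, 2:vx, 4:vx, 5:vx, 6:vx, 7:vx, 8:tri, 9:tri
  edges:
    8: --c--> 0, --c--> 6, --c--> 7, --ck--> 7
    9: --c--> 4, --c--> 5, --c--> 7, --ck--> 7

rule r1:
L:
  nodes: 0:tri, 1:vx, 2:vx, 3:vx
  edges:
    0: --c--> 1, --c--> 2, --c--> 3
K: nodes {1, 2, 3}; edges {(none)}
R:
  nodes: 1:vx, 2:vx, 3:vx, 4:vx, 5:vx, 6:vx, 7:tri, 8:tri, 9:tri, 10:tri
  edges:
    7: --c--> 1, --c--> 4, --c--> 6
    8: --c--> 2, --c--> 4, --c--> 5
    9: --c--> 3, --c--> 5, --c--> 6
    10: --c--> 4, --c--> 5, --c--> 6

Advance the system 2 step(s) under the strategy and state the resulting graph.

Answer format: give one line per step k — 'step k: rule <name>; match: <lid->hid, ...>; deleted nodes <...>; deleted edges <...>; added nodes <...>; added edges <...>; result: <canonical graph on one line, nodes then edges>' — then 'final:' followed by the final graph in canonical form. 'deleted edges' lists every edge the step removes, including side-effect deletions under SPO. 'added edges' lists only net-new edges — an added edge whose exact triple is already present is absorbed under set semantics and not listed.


step 1: rule r1; match: 0->8, 1->0, 2->6, 3->7; deleted nodes 8; deleted edges (8,0,c); (8,6,c); (8,7,c); (8,7,ck); added nodes 10, 11, 12, 13, 14, 15, 16; added edges (13,0,c); (13,10,c); (13,12,c); (14,6,c); (14,10,c); (14,11,c); (15,7,c); (15,11,c); (15,12,c); (16,10,c); (16,11,c); (16,12,c); result: nodes: 0:vx, 2:vx, 4:vx, 5:vx, 6:vx, 7:vx, 9:tri, 10:vx, 11:vx, 12:vx, 13:tri, 14:tri, 15:tri, 16:tri edges: (9,4,c); (9,5,c); (9,7,c); (9,7,ck); (13,0,c); (13,10,c); (13,12,c); (14,6,c); (14,10,c); (14,11,c); (15,7,c); (15,11,c); (15,12,c); (16,10,c); (16,11,c); (16,12,c)
step 2: rule r1; match: 0->9, 1->4, 2->5, 3->7; deleted nodes 9; deleted edges (9,4,c); (9,5,c); (9,7,c); (9,7,ck); added nodes 17, 18, 19, 20, 21, 22, 23; added edges (20,4,c); (20,17,c); (20,19,c); (21,5,c); (21,17,c); (21,18,c); (22,7,c); (22,18,c); (22,19,c); (23,17,c); (23,18,c); (23,19,c); result: nodes: 0:vx, 2:vx, 4:vx, 5:vx, 6:vx, 7:vx, 10:vx, 11:vx, 12:vx, 13:tri, 14:tri, 15:tri, 16:tri, 17:vx, 18:vx, 19:vx, 20:tri, 21:tri, 22:tri, 23:tri edges: (13,0,c); (13,10,c); (13,12,c); (14,6,c); (14,10,c); (14,11,c); (15,7,c); (15,11,c); (15,12,c); (16,10,c); (16,11,c); (16,12,c); (20,4,c); (20,17,c); (20,19,c); (21,5,c); (21,17,c); (21,18,c); (22,7,c); (22,18,c); (22,19,c); (23,17,c); (23,18,c); (23,19,c)
final:
nodes: 0:vx, 2:vx, 4:vx, 5:vx, 6:vx, 7:vx, 10:vx, 11:vx, 12:vx, 13:tri, 14:tri, 15:tri, 16:tri, 17:vx, 18:vx, 19:vx, 20:tri, 21:tri, 22:tri, 23:tri
edges: (13,0,c); (13,10,c); (13,12,c); (14,6,c); (14,10,c); (14,11,c); (15,7,c); (15,11,c); (15,12,c); (16,10,c); (16,11,c); (16,12,c); (20,4,c); (20,17,c); (20,19,c); (21,5,c); (21,17,c); (21,18,c); (22,7,c); (22,18,c); (22,19,c); (23,17,c); (23,18,c); (23,19,c)


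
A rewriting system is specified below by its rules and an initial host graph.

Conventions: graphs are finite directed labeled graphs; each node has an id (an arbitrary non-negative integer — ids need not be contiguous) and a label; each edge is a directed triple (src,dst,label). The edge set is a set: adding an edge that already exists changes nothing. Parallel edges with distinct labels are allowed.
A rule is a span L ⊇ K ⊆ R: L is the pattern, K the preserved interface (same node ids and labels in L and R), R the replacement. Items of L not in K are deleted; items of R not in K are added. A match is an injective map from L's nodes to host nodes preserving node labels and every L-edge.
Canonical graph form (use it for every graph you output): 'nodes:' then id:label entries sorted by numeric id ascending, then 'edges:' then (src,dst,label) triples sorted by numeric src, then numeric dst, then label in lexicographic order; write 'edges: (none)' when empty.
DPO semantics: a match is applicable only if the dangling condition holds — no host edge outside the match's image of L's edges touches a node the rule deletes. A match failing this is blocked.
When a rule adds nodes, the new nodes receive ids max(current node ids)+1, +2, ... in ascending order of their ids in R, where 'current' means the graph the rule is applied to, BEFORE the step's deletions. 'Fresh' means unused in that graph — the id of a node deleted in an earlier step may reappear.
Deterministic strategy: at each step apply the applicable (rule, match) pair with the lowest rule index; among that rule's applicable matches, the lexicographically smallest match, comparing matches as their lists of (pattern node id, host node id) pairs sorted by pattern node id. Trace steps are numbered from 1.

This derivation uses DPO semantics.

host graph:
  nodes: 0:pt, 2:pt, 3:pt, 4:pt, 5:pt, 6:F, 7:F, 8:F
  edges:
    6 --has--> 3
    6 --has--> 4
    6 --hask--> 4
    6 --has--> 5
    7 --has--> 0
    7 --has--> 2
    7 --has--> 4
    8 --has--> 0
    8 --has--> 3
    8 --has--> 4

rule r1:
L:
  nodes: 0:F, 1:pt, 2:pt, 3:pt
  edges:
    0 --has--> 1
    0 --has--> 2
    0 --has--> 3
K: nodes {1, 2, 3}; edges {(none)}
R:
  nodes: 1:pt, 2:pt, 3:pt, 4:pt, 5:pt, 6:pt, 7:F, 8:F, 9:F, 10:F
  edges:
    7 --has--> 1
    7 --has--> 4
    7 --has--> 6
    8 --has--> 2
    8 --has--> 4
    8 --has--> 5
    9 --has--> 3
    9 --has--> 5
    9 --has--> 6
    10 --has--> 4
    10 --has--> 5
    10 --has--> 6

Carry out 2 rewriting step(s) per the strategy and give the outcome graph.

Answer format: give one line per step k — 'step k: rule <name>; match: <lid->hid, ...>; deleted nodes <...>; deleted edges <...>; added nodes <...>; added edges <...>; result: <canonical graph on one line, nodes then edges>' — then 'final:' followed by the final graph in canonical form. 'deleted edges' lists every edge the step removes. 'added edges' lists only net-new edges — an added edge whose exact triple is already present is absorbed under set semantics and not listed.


step 1: rule r1; match: 0->7, 1->0, 2->2, 3->4; deleted nodes 7; deleted edges (7,0,has); (7,2,has); (7,4,has); added nodes 9, 10, 11, 12, 13, 14, 15; added edges (12,0,has); (12,9,has); (12,11,has); (13,2,has); (13,9,has); (13,10,has); (14,4,has); (14,10,has); (14,11,has); (15,9,has); (15,10,has); (15,11,has); result: nodes: 0:pt, 2:pt, 3:pt, 4:pt, 5:pt, 6:F, 8:F, 9:pt, 10:pt, 11:pt, 12:F, 13:F, 14:F, 15:F edges: (6,3,has); (6,4,has); (6,4,hask); (6,5,has); (8,0,has); (8,3,has); (8,4,has); (12,0,has); (12,9,has); (12,11,has); (13,2,has); (13,9,has); (13,10,has); (14,4,has); (14,10,has); (14,11,has); (15,9,has); (15,10,has); (15,11,has)
step 2: rule r1; match: 0->8, 1->0, 2->3, 3->4; deleted nodes 8; deleted edges (8,0,has); (8,3,has); (8,4,has); added nodes 16, 17, 18, 19, 20, 21, 22; added edges (19,0,has); (19,16,has); (19,18,has); (20,3,has); (20,16,has); (20,17,has); (21,4,has); (21,17,has); (21,18,has); (22,16,has); (22,17,has); (22,18,has); result: nodes: 0:pt, 2:pt, 3:pt, 4:pt, 5:pt, 6:F, 9:pt, 10:pt, 11:pt, 12:F, 13:F, 14:F, 15:F, 16:pt, 17:pt, 18:pt, 19:F, 20:F, 21:F, 22:F edges: (6,3,has); (6,4,has); (6,4,hask); (6,5,has); (12,0,has); (12,9,has); (12,11,has); (13,2,has); (13,9,has); (13,10,has); (14,4,has); (14,10,has); (14,11,has); (15,9,has); (15,10,has); (15,11,has); (19,0,has); (19,16,has); (19,18,has); (20,3,has); (20,16,has); (20,17,has); (21,4,has); (21,17,has); (21,18,has); (22,16,has); (22,17,has); (22,18,has)
final:
nodes: 0:pt, 2:pt, 3:pt, 4:pt, 5:pt, 6:F, 9:pt, 10:pt, 11:pt, 12:F, 13:F, 14:F, 15:F, 16:pt, 17:pt, 18:pt, 19:F, 20:F, 21:F, 22:F
edges: (6,3,has); (6,4,has); (6,4,hask); (6,5,has); (12,0,has); (12,9,has); (12,11,has); (13,2,has); (13,9,has); (13,10,has); (14,4,has); (14,10,has); (14,11,has); (15,9,has); (15,10,has); (15,11,has); (19,0,has); (19,16,has); (19,18,has); (20,3,has); (20,16,has); (20,17,has); (21,4,has); (21,17,has); (21,18,has); (22,16,has); (22,17,has); (22,18,has)


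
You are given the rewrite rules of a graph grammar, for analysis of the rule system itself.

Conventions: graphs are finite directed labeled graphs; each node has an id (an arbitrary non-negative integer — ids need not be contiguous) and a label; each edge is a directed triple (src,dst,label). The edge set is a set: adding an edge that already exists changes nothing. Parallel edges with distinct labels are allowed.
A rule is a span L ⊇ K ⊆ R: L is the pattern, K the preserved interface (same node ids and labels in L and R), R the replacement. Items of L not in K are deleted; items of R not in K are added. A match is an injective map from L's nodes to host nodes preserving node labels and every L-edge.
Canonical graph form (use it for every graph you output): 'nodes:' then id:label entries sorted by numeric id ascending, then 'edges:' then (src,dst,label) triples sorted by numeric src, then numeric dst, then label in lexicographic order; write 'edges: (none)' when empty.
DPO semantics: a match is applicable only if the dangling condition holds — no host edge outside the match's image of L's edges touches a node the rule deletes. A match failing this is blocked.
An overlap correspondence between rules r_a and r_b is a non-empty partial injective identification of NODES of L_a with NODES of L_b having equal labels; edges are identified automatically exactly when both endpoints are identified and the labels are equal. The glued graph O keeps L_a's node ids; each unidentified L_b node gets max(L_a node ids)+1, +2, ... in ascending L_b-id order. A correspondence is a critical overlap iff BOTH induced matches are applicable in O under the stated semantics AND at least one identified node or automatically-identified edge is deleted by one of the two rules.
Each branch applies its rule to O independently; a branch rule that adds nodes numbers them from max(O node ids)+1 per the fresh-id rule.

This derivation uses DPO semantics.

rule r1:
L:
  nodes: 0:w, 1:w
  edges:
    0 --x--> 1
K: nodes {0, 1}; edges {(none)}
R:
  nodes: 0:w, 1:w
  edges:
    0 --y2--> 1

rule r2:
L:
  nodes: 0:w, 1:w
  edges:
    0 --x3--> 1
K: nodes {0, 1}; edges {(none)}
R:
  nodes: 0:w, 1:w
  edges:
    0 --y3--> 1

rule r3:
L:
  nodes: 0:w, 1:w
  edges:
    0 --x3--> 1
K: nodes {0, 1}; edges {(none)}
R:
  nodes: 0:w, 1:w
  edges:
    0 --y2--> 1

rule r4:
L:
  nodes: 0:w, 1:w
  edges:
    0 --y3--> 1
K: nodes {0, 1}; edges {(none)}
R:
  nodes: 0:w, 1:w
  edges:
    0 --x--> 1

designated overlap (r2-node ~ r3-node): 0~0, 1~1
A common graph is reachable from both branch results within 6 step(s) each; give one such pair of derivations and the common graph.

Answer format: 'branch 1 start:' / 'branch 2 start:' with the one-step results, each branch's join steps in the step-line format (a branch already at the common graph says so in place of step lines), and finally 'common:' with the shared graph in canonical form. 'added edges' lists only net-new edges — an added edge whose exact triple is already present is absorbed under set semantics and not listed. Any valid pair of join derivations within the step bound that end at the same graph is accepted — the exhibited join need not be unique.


branch 1 start:
nodes: 0:w, 1:w
edges: (0,1,y3)
branch 2 start:
nodes: 0:w, 1:w
edges: (0,1,y2)
branch 1 step 1: rule r4; match: 0->0, 1->1; deleted nodes (none); deleted edges (0,1,y3); added nodes (none); added edges (0,1,x); result: nodes: 0:w, 1:w edges: (0,1,x)
branch 1 step 2: rule r1; match: 0->0, 1->1; deleted nodes (none); deleted edges (0,1,x); added nodes (none); added edges (0,1,y2); result: nodes: 0:w, 1:w edges: (0,1,y2)
branch 2: already at the common graph (0 steps)
common:
nodes: 0:w, 1:w
edges: (0,1,y2)


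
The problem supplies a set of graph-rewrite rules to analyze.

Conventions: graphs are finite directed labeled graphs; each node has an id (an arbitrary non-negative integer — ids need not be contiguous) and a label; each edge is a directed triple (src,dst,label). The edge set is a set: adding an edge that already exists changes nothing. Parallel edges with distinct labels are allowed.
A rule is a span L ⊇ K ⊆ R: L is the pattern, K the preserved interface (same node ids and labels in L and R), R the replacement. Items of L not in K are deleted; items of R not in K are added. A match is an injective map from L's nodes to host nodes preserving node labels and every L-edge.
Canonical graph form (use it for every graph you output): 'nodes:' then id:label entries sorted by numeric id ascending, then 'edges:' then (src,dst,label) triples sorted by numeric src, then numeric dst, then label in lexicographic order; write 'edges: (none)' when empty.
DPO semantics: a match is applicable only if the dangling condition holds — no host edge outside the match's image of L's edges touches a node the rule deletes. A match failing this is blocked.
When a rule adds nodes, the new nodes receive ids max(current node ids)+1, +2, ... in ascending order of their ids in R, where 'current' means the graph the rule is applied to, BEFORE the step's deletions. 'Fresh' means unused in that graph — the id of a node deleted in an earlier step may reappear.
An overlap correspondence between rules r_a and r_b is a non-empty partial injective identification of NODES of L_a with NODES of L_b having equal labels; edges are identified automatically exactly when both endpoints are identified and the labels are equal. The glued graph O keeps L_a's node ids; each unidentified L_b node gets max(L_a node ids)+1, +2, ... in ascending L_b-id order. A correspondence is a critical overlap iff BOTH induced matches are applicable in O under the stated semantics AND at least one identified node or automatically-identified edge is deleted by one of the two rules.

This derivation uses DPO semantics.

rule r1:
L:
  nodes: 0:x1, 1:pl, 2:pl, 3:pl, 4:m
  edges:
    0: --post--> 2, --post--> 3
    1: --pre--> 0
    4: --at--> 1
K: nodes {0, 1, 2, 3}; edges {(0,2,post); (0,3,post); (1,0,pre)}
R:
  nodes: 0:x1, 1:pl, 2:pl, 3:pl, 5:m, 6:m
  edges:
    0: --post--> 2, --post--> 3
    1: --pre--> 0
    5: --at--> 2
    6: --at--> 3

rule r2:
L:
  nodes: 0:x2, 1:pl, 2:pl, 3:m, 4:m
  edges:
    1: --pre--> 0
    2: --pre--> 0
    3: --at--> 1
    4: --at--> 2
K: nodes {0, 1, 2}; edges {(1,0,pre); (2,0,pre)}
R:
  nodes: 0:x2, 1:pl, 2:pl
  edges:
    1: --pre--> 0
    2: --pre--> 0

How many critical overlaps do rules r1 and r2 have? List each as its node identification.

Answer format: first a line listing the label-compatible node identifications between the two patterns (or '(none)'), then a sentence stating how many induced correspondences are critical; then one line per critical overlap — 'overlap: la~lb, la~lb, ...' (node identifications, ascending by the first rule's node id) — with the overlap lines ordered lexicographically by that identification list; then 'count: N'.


label-compatible node identifications between L(r1) and L(r2): 1~1, 1~2, 2~1, 2~2, 3~1, 3~2, 4~3, 4~4
6 of the induced correspondences are critical overlaps of r1 and r2.
overlap: 1~1, 2~2, 4~3
overlap: 1~1, 3~2, 4~3
overlap: 1~1, 4~3
overlap: 1~2, 2~1, 4~4
overlap: 1~2, 3~1, 4~4
overlap: 1~2, 4~4
count: 6


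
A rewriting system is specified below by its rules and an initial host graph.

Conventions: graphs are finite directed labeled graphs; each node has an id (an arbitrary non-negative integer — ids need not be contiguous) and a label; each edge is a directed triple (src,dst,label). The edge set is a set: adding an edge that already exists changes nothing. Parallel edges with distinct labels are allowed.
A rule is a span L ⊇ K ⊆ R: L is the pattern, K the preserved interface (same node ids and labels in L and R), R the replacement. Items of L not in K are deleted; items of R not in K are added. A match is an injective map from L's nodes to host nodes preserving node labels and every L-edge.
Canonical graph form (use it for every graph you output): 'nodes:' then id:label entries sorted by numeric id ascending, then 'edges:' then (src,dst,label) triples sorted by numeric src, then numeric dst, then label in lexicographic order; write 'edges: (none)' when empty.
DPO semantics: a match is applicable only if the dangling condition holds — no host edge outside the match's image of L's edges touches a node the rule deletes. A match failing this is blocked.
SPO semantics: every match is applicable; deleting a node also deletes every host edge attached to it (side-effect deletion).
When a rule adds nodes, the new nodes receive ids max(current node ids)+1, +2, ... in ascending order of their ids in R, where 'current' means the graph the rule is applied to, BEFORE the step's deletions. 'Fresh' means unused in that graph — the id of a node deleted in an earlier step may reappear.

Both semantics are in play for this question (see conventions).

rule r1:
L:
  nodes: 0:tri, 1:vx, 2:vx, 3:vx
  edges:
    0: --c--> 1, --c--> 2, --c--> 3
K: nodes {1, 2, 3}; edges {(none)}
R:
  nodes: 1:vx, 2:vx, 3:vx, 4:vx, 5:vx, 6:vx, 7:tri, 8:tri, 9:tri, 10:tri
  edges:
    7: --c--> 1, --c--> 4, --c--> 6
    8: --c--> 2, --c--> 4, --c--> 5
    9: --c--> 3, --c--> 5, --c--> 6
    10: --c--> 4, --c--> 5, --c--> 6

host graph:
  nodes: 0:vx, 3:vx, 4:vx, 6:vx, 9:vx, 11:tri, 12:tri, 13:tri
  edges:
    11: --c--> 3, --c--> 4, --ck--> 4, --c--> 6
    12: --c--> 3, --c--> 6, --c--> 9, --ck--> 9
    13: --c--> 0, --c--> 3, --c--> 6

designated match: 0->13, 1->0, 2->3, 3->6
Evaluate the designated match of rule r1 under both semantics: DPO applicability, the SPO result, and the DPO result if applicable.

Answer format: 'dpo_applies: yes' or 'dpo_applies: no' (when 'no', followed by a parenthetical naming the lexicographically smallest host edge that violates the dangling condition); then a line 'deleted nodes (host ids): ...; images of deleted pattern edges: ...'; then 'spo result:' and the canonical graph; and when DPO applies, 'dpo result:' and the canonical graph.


dpo_applies: yes
deleted nodes (host ids): 13; images of deleted pattern edges: (13,0,c); (13,3,c); (13,6,c)
spo result:
nodes: 0:vx, 3:vx, 4:vx, 6:vx, 9:vx, 11:tri, 12:tri, 14:vx, 15:vx, 16:vx, 17:tri, 18:tri, 19:tri, 20:tri
edges: (11,3,c); (11,4,c); (11,4,ck); (11,6,c); (12,3,c); (12,6,c); (12,9,c); (12,9,ck); (17,0,c); (17,14,c); (17,16,c); (18,3,c); (18,14,c); (18,15,c); (19,6,c); (19,15,c); (19,16,c); (20,14,c); (20,15,c); (20,16,c)
dpo result:
nodes: 0:vx, 3:vx, 4:vx, 6:vx, 9:vx, 11:tri, 12:tri, 14:vx, 15:vx, 16:vx, 17:tri, 18:tri, 19:tri, 20:tri
edges: (11,3,c); (11,4,c); (11,4,ck); (11,6,c); (12,3,c); (12,6,c); (12,9,c); (12,9,ck); (17,0,c); (17,14,c); (17,16,c); (18,3,c); (18,14,c); (18,15,c); (19,6,c); (19,15,c); (19,16,c); (20,14,c); (20,15,c); (20,16,c)


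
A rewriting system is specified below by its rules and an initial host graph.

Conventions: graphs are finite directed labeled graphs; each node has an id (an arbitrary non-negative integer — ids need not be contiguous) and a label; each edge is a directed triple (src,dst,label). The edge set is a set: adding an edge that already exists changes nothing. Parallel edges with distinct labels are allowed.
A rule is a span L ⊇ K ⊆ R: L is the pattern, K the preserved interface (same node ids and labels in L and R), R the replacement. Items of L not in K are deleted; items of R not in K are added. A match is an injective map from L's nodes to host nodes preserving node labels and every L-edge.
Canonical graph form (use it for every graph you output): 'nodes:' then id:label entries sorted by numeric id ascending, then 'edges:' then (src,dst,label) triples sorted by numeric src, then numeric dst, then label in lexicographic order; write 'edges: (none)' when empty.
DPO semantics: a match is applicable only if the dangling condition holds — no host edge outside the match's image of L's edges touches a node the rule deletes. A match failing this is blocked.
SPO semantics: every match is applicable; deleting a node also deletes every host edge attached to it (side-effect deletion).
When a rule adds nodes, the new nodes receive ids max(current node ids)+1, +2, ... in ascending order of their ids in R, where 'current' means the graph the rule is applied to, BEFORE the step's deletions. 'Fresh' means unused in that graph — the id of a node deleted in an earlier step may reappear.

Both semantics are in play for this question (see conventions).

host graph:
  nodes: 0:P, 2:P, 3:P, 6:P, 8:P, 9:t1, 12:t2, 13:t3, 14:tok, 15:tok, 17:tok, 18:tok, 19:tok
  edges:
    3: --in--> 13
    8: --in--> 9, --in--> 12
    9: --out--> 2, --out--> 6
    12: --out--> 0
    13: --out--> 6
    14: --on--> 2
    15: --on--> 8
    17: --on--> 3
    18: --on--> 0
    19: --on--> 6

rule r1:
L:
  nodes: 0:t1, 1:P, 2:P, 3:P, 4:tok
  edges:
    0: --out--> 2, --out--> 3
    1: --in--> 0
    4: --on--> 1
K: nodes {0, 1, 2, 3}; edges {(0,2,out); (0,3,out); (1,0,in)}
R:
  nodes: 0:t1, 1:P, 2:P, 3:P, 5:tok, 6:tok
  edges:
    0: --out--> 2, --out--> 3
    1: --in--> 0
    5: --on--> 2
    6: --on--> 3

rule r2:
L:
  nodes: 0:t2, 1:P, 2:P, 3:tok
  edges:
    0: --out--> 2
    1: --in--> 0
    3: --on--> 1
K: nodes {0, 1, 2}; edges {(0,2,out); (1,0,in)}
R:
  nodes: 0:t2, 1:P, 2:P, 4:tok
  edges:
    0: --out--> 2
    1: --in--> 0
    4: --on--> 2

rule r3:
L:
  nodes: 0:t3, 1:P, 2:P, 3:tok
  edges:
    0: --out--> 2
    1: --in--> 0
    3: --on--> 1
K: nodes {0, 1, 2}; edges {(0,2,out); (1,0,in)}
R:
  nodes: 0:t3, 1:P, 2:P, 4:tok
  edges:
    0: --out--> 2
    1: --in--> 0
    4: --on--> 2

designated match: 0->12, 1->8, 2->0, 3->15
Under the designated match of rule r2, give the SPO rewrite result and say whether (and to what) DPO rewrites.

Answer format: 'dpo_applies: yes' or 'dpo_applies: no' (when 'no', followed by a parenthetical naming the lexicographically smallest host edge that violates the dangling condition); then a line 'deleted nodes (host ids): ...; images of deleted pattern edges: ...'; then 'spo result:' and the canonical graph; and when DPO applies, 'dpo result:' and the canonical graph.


dpo_applies: yes
deleted nodes (host ids): 15; images of deleted pattern edges: (15,8,on)
spo result:
nodes: 0:P, 2:P, 3:P, 6:P, 8:P, 9:t1, 12:t2, 13:t3, 14:tok, 17:tok, 18:tok, 19:tok, 20:tok
edges: (3,13,in); (8,9,in); (8,12,in); (9,2,out); (9,6,out); (12,0,out); (13,6,out); (14,2,on); (17,3,on); (18,0,on); (19,6,on); (20,0,on)
dpo result:
nodes: 0:P, 2:P, 3:P, 6:P, 8:P, 9:t1, 12:t2, 13:t3, 14:tok, 17:tok, 18:tok, 19:tok, 20:tok
edges: (3,13,in); (8,9,in); (8,12,in); (9,2,out); (9,6,out); (12,0,out); (13,6,out); (14,2,on); (17,3,on); (18,0,on); (19,6,on); (20,0,on)


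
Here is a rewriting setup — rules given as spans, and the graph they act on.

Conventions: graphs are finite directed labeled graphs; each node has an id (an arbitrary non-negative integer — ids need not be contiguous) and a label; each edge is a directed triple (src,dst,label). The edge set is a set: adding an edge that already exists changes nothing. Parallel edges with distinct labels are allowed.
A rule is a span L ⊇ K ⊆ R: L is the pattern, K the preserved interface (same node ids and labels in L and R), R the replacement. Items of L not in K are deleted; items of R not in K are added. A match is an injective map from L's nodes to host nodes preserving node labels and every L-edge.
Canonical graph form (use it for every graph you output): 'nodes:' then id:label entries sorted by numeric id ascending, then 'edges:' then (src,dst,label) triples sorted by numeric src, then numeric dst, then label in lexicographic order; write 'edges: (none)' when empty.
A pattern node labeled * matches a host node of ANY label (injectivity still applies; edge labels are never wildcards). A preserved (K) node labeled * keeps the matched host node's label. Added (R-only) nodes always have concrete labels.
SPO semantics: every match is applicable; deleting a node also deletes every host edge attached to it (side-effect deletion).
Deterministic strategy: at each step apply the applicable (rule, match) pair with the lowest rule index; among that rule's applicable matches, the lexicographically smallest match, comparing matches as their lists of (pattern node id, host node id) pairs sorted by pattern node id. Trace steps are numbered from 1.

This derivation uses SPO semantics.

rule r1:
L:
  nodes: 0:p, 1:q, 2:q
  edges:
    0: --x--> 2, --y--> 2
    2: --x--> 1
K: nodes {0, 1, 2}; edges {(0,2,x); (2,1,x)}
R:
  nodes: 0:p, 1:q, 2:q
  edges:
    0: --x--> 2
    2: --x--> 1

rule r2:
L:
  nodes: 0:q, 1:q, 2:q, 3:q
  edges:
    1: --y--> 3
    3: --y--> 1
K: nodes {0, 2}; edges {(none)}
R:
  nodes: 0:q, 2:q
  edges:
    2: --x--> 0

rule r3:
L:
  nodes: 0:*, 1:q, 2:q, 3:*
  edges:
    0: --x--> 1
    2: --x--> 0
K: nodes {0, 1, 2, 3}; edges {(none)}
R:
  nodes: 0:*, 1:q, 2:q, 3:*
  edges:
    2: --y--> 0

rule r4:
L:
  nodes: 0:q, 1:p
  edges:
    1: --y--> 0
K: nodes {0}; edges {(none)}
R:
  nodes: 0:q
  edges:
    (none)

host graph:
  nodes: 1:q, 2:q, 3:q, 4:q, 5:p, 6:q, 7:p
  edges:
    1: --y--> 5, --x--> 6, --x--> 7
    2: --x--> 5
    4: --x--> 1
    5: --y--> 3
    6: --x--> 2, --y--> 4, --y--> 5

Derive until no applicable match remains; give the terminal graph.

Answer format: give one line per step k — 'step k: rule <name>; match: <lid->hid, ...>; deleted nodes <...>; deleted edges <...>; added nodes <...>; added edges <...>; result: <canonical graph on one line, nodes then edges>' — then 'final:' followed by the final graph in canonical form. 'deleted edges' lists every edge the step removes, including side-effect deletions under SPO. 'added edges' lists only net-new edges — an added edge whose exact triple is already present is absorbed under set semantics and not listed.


step 1: rule r3; match: 0->1, 1->6, 2->4, 3->2; deleted nodes (none); deleted edges (1,6,x); (4,1,x); added nodes (none); added edges (4,1,y); result: nodes: 1:q, 2:q, 3:q, 4:q, 5:p, 6:q, 7:p edges: (1,5,y); (1,7,x); (2,5,x); (4,1,y); (5,3,y); (6,2,x); (6,4,y); (6,5,y)
step 2: rule r4; match: 0->3, 1->5; deleted nodes 5; deleted edges (1,5,y); (2,5,x); (5,3,y); (6,5,y); added nodes (none); added edges (none); result: nodes: 1:q, 2:q, 3:q, 4:q, 6:q, 7:p edges: (1,7,x); (4,1,y); (6,2,x); (6,4,y)
final:
nodes: 1:q, 2:q, 3:q, 4:q, 6:q, 7:p
edges: (1,7,x); (4,1,y); (6,2,x); (6,4,y)


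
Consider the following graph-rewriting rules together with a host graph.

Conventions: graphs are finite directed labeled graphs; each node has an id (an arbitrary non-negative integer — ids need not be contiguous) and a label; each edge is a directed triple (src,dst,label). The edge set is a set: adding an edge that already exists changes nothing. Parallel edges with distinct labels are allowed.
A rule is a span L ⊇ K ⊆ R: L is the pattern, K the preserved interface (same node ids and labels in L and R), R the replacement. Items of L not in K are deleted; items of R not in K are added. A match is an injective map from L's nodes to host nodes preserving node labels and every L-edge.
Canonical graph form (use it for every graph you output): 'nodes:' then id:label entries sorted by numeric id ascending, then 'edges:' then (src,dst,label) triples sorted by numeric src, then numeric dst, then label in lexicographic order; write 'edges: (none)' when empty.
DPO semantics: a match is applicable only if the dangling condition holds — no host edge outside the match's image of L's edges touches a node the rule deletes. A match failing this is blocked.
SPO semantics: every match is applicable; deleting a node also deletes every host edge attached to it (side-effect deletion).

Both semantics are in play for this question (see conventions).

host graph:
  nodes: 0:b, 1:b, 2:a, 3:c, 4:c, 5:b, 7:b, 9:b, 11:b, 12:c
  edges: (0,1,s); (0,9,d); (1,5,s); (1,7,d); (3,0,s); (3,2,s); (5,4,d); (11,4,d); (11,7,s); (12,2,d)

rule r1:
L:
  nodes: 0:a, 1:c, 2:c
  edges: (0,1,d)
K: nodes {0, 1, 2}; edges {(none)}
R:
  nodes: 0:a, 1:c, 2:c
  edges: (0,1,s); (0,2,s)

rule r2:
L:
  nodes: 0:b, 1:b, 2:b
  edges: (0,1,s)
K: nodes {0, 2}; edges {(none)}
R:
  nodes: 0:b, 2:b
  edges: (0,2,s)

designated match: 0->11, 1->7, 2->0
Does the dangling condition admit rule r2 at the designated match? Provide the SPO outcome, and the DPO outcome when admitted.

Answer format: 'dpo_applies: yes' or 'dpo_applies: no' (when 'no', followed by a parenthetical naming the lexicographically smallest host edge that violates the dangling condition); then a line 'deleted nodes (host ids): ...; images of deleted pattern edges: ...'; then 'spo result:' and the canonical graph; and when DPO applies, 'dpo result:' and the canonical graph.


dpo_applies: no
(the rule deletes node 7, which keeps host edge (1,7,d) outside the match image — the dangling condition fails, DPO blocks; SPO proceeds and side-deletes such edges)
deleted nodes (host ids): 7; images of deleted pattern edges: (11,7,s)
spo result:
nodes: 0:b, 1:b, 2:a, 3:c, 4:c, 5:b, 9:b, 11:b, 12:c
edges: (0,1,s); (0,9,d); (1,5,s); (3,0,s); (3,2,s); (5,4,d); (11,0,s); (11,4,d); (12,2,d)


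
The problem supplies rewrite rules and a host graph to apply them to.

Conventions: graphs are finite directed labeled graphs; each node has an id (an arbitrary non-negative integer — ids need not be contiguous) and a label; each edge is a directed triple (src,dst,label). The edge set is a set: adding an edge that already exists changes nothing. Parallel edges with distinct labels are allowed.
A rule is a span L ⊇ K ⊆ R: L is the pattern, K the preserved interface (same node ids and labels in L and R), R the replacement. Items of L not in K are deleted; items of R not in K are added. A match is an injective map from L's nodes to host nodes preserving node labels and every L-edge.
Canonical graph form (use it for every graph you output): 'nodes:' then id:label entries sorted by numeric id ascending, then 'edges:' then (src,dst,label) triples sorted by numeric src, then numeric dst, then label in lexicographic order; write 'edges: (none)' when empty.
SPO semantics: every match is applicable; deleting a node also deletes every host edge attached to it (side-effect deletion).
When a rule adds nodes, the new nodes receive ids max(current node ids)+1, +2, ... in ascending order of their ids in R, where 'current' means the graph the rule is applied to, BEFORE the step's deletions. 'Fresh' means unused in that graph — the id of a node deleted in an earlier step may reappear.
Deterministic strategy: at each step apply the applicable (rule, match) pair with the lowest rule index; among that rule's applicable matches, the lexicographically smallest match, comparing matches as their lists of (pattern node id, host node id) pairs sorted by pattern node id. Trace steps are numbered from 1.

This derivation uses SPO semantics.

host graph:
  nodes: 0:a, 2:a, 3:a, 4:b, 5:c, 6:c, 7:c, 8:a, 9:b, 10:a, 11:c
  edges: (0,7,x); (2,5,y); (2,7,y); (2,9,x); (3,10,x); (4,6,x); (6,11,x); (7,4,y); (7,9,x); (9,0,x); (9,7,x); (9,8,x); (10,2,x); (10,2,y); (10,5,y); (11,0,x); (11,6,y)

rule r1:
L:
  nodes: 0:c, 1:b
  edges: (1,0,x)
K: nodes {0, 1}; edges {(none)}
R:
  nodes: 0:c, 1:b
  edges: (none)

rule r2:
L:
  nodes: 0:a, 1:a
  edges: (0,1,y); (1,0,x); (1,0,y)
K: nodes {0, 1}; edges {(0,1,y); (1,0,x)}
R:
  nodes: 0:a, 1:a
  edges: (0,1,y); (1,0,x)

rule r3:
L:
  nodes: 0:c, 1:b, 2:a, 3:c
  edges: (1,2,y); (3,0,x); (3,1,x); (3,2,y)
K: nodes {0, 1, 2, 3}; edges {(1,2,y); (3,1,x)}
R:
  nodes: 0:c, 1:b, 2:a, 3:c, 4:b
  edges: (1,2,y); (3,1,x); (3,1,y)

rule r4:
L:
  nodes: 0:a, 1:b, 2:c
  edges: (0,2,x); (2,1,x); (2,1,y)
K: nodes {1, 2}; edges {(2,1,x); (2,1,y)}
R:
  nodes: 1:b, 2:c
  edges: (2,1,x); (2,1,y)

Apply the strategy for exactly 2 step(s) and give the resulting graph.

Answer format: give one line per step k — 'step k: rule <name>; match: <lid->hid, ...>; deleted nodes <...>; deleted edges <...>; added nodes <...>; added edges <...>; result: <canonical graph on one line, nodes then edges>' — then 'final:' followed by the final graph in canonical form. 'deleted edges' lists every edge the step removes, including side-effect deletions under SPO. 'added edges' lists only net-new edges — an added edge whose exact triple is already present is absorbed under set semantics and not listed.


step 1: rule r1; match: 0->6, 1->4; deleted nodes (none); deleted edges (4,6,x); added nodes (none); added edges (none); result: nodes: 0:a, 2:a, 3:a, 4:b, 5:c, 6:c, 7:c, 8:a, 9:b, 10:a, 11:c edges: (0,7,x); (2,5,y); (2,7,y); (2,9,x); (3,10,x); (6,11,x); (7,4,y); (7,9,x); (9,0,x); (9,7,x); (9,8,x); (10,2,x); (10,2,y); (10,5,y); (11,0,x); (11,6,y)
step 2: rule r1; match: 0->7, 1->9; deleted nodes (none); deleted edges (9,7,x); added nodes (none); added edges (none); result: nodes: 0:a, 2:a, 3:a, 4:b, 5:c, 6:c, 7:c, 8:a, 9:b, 10:a, 11:c edges: (0,7,x); (2,5,y); (2,7,y); (2,9,x); (3,10,x); (6,11,x); (7,4,y); (7,9,x); (9,0,x); (9,8,x); (10,2,x); (10,2,y); (10,5,y); (11,0,x); (11,6,y)
final:
nodes: 0:a, 2:a, 3:a, 4:b, 5:c, 6:c, 7:c, 8:a, 9:b, 10:a, 11:c
edges: (0,7,x); (2,5,y); (2,7,y); (2,9,x); (3,10,x); (6,11,x); (7,4,y); (7,9,x); (9,0,x); (9,8,x); (10,2,x); (10,2,y); (10,5,y); (11,0,x); (11,6,y)
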